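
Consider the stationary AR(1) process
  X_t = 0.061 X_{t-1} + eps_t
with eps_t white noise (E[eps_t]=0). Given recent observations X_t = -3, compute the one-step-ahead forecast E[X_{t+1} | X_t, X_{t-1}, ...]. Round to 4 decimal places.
E[X_{t+1} \mid \mathcal F_t] = -0.1830

For an AR(p) model X_t = c + sum_i phi_i X_{t-i} + eps_t, the
one-step-ahead conditional mean is
  E[X_{t+1} | X_t, ...] = c + sum_i phi_i X_{t+1-i}.
Substitute known values:
  E[X_{t+1} | ...] = (0.061) * (-3)
                   = -0.1830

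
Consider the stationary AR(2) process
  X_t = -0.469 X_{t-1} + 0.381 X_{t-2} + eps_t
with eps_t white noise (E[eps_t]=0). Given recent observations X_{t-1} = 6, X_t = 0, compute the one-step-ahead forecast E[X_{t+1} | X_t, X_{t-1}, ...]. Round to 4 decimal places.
E[X_{t+1} \mid \mathcal F_t] = 2.2860

For an AR(p) model X_t = c + sum_i phi_i X_{t-i} + eps_t, the
one-step-ahead conditional mean is
  E[X_{t+1} | X_t, ...] = c + sum_i phi_i X_{t+1-i}.
Substitute known values:
  E[X_{t+1} | ...] = (-0.469) * (0) + (0.381) * (6)
                   = 2.2860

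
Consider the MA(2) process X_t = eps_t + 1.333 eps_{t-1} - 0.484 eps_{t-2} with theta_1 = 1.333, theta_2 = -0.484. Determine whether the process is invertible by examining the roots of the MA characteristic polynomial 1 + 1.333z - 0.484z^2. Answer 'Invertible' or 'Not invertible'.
\text{Not invertible}

The MA(q) characteristic polynomial is P(z) = 1 + 1.333z - 0.484z^2.
Invertibility requires all roots to lie outside the unit circle, i.e. |z| > 1 for every root.
Set 1 + (1.333) z + (-0.484) z^2 = 0, i.e. a z^2 + b z + c = 0 with a = -0.484, b = 1.333, c = 1.
Discriminant D = b^2 - 4ac = (1.333)^2 - 4*(-0.484)*1 = 1.776889 - (-1.936) = 3.712889.
D >= 0, so the roots are real: z = (-b +/- sqrt(D)) / (2a) = (-1.333 +/- 1.926886) / (-0.968).
  z_1 = (-1.333 + 1.926886) / (-0.968) = -0.6135,   |z_1| = 0.6135.
  z_2 = (-1.333 - 1.926886) / (-0.968) = 3.3677,   |z_2| = 3.3677.
Moduli of all roots: 0.6135, 3.3677.
All moduli strictly greater than 1? No.
Verdict: Not invertible.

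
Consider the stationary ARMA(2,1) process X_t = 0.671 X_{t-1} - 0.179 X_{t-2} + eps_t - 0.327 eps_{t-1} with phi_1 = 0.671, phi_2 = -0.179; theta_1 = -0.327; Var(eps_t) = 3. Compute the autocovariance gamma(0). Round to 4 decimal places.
\gamma(0) = 3.3680

Multiply the model equation by X_{t-k} and take expectations. With theta_0 = psi_0 = 1 and psi_j the MA(infinity) weights, this gives
  gamma(k) - sum_i phi_i gamma(k-i) = c_k,
  c_k = sigma^2 * sum_{j=k..q} theta_j psi_{j-k}   (c_k = 0 for k > q),
using gamma(-m) = gamma(m).
psi-weights needed (psi_j = theta_j + sum_i phi_i psi_{j-i}):
  psi_1 = theta_1 + phi_1 = -0.327 + (0.671) = 0.344
Right-hand sides:
  c_0 = sigma^2 (1 + theta_1 psi_1) = 3 * (1 + (-0.327)(0.344)) = 3 * 0.887512 = 2.662536
  c_1 = sigma^2 theta_1 = 3 * (-0.327) = -0.981
  c_2 = 0
Equations for k = 0, 1, 2 (AR order 2, c_2 = 0):
  (E0) gamma(0) = phi_1 gamma(1) + phi_2 gamma(2) + c_0
  (E1) gamma(1) = phi_1 gamma(0) + phi_2 gamma(1) + c_1
  (E2) gamma(2) = phi_1 gamma(1) + phi_2 gamma(0)
From (E1): gamma(1) = A gamma(0) + B with
  A = phi_1 / (1 - phi_2) = 0.671 / 1.179 = 0.569126,   B = c_1 / (1 - phi_2) = -0.981 / 1.179 = -0.832061.
Insert (E2) into (E0): gamma(0) (1 - phi_2^2) = phi_1 (1 + phi_2) gamma(1) + c_0.
  phi_1 (1 + phi_2) = (0.671)(0.821) = 0.550891,   1 - phi_2^2 = 0.967959.
Replace gamma(1) by A gamma(0) + B and collect gamma(0):
  gamma(0) [0.967959 - (0.550891)(0.569126)] = (0.550891)(-0.832061) + 2.662536
  gamma(0) * 0.654432 = 2.204161
  gamma(0) = 2.204161 / 0.654432 = 3.36805.
Therefore gamma(0) = 3.3680 (to 4 decimal places).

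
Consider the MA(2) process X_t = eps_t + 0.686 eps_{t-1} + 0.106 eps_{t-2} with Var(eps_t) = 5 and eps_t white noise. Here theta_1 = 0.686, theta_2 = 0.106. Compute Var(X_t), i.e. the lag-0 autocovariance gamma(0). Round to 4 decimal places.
\gamma(0) = 7.4092

For an MA(q) process X_t = eps_t + sum_i theta_i eps_{t-i} with
Var(eps_t) = sigma^2, the variance is
  gamma(0) = sigma^2 * (1 + sum_i theta_i^2).
  sum_i theta_i^2 = (0.686)^2 + (0.106)^2 = 0.470596 + 0.011236 = 0.481832.
  gamma(0) = 5 * (1 + 0.481832) = 5 * 1.481832 = 7.40916, which rounds to 7.4092.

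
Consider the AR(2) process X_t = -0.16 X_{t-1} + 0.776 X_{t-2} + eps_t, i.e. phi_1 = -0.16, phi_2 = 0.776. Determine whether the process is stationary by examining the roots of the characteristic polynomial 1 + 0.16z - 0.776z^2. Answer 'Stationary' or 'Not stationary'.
\text{Stationary}

The AR(p) characteristic polynomial is P(z) = 1 + 0.16z - 0.776z^2.
Stationarity requires all roots to lie outside the unit circle, i.e. |z| > 1 for every root.
Set 1 + (0.16) z + (-0.776) z^2 = 0, i.e. a z^2 + b z + c = 0 with a = -0.776, b = 0.16, c = 1.
Discriminant D = b^2 - 4ac = (0.16)^2 - 4*(-0.776)*1 = 0.0256 - (-3.104) = 3.1296.
D >= 0, so the roots are real: z = (-b +/- sqrt(D)) / (2a) = (-0.16 +/- 1.769068) / (-1.552).
  z_1 = (-0.16 + 1.769068) / (-1.552) = -1.0368,   |z_1| = 1.0368.
  z_2 = (-0.16 - 1.769068) / (-1.552) = 1.243,   |z_2| = 1.243.
Moduli of all roots: 1.0368, 1.2430.
All moduli strictly greater than 1? Yes.
Verdict: Stationary.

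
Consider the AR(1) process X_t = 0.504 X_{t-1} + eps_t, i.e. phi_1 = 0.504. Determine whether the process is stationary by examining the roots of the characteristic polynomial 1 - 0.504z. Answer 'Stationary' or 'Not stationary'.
\text{Stationary}

The AR(p) characteristic polynomial is P(z) = 1 - 0.504z.
Stationarity requires all roots to lie outside the unit circle, i.e. |z| > 1 for every root.
This is linear in z: 1 + (-0.504) z = 0  =>  z = -1/(-0.504) = 1.984127,  |z| = 1.984127.
Moduli of all roots: 1.9841.
All moduli strictly greater than 1? Yes.
Verdict: Stationary.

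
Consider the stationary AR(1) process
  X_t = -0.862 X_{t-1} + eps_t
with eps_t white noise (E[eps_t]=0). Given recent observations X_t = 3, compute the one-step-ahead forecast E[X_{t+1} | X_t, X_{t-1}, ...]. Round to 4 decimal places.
E[X_{t+1} \mid \mathcal F_t] = -2.5860

For an AR(p) model X_t = c + sum_i phi_i X_{t-i} + eps_t, the
one-step-ahead conditional mean is
  E[X_{t+1} | X_t, ...] = c + sum_i phi_i X_{t+1-i}.
Substitute known values:
  E[X_{t+1} | ...] = (-0.862) * (3)
                   = -2.5860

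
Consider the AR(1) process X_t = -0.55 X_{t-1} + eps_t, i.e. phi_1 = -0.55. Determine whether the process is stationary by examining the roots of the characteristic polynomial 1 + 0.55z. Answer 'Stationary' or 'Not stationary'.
\text{Stationary}

The AR(p) characteristic polynomial is P(z) = 1 + 0.55z.
Stationarity requires all roots to lie outside the unit circle, i.e. |z| > 1 for every root.
This is linear in z: 1 + (0.55) z = 0  =>  z = -1/(0.55) = -1.818182,  |z| = 1.818182.
Moduli of all roots: 1.8182.
All moduli strictly greater than 1? Yes.
Verdict: Stationary.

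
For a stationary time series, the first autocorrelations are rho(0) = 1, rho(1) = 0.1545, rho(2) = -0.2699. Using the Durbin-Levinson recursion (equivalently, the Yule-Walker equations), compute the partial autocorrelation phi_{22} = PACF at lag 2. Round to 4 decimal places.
\phi_{22} = -0.3010

The PACF at lag k is phi_{kk}, the last component of the solution
to the Yule-Walker system G_k phi = r_k where
  (G_k)_{ij} = rho(|i - j|), (r_k)_i = rho(i), i,j = 1..k.
Equivalently, Durbin-Levinson gives phi_{kk} iteratively:
  phi_{11} = rho(1)
  phi_{kk} = [rho(k) - sum_{j=1..k-1} phi_{k-1,j} rho(k-j)]
            / [1 - sum_{j=1..k-1} phi_{k-1,j} rho(j)],
  phi_{k,j} = phi_{k-1,j} - phi_{kk} phi_{k-1,k-j},  j = 1..k-1.
Step k = 1:
  phi_11 = rho(1) = 0.1545.
Step k = 2:
  phi_22 = [rho(2) - phi_11 rho(1)] / [1 - phi_11 rho(1)] = [-0.2699 - (0.1545)(0.1545)] / [1 - (0.1545)(0.1545)]
         = -0.29377025 / 0.97612975 = -0.301.
Therefore phi_{22} = -0.3010.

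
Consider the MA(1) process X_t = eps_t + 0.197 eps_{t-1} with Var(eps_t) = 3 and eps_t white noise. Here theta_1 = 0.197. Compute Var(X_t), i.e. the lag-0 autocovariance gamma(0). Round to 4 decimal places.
\gamma(0) = 3.1164

For an MA(q) process X_t = eps_t + sum_i theta_i eps_{t-i} with
Var(eps_t) = sigma^2, the variance is
  gamma(0) = sigma^2 * (1 + sum_i theta_i^2).
  sum_i theta_i^2 = (0.197)^2 = 0.038809.
  gamma(0) = 3 * (1 + 0.038809) = 3 * 1.038809 = 3.116427, which rounds to 3.1164.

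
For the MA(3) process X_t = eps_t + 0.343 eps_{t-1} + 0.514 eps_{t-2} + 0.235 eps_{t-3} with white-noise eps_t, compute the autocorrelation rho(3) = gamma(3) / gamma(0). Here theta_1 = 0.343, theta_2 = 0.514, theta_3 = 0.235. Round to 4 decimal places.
\rho(3) = 0.1635

For an MA(q) process with theta_0 = 1, the autocovariance is
  gamma(k) = sigma^2 * sum_{i=0..q-k} theta_i * theta_{i+k},
and rho(k) = gamma(k) / gamma(0). Sigma^2 cancels.
  numerator   = (1)*(0.235) = 0.235.
  denominator = (1)^2 + (0.343)^2 + (0.514)^2 + (0.235)^2 = 1.43707.
  rho(3) = 0.235 / 1.43707 = 0.1635.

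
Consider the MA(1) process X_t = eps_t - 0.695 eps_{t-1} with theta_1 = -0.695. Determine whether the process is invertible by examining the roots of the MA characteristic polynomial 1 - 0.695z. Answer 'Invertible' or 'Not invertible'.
\text{Invertible}

The MA(q) characteristic polynomial is P(z) = 1 - 0.695z.
Invertibility requires all roots to lie outside the unit circle, i.e. |z| > 1 for every root.
This is linear in z: 1 + (-0.695) z = 0  =>  z = -1/(-0.695) = 1.438849,  |z| = 1.438849.
Moduli of all roots: 1.4388.
All moduli strictly greater than 1? Yes.
Verdict: Invertible.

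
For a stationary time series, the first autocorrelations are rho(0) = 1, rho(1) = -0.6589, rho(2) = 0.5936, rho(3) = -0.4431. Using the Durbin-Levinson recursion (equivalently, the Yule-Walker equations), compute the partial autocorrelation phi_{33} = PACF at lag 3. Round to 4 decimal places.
\phi_{33} = 0.0451

The PACF at lag k is phi_{kk}, the last component of the solution
to the Yule-Walker system G_k phi = r_k where
  (G_k)_{ij} = rho(|i - j|), (r_k)_i = rho(i), i,j = 1..k.
Equivalently, Durbin-Levinson gives phi_{kk} iteratively:
  phi_{11} = rho(1)
  phi_{kk} = [rho(k) - sum_{j=1..k-1} phi_{k-1,j} rho(k-j)]
            / [1 - sum_{j=1..k-1} phi_{k-1,j} rho(j)],
  phi_{k,j} = phi_{k-1,j} - phi_{kk} phi_{k-1,k-j},  j = 1..k-1.
Step k = 1:
  phi_11 = rho(1) = -0.6589.
Step k = 2:
  phi_22 = [rho(2) - phi_11 rho(1)] / [1 - phi_11 rho(1)] = [0.5936 - (-0.6589)(-0.6589)] / [1 - (-0.6589)(-0.6589)]
         = 0.15945079 / 0.56585079 = 0.281789.
  Update: phi_21 = phi_11 - phi_22 phi_11 = -0.6589 - (0.281789)(-0.6589) = -0.473229.
Step k = 3:
  phi_33 = [rho(3) - phi_21 rho(2) - phi_22 rho(1)] / [1 - phi_21 rho(1) - phi_22 rho(2)]
    numerator   = -0.4431 - (-0.473229)(0.5936) - (0.281789)(-0.6589) = 0.02347977
    denominator = 1 - (-0.473229)(-0.6589) - (0.281789)(0.5936) = 0.52091924
  phi_33 = 0.02347977 / 0.52091924 = 0.0451.
Therefore phi_{33} = 0.0451.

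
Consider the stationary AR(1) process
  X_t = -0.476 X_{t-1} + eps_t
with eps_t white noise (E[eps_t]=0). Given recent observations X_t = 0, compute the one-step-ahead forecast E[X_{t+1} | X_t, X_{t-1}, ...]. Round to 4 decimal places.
E[X_{t+1} \mid \mathcal F_t] = 0.0000

For an AR(p) model X_t = c + sum_i phi_i X_{t-i} + eps_t, the
one-step-ahead conditional mean is
  E[X_{t+1} | X_t, ...] = c + sum_i phi_i X_{t+1-i}.
Substitute known values:
  E[X_{t+1} | ...] = (-0.476) * (0)
                   = 0.0000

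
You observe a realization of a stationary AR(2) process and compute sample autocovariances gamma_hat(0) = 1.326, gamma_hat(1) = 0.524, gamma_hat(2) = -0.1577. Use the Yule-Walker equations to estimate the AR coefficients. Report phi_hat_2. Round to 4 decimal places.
\hat\phi_{2} = -0.3260

The Yule-Walker equations for an AR(p) process read, in matrix form,
  Gamma_p phi = r_p,   with   (Gamma_p)_{ij} = gamma(|i - j|),
                       (r_p)_i = gamma(i),   i,j = 1..p.
Substitute the sample gammas (Toeplitz matrix and right-hand side of size 2):
  Gamma_p = [[1.326, 0.524], [0.524, 1.326]]
  r_p     = [0.524, -0.1577]
Written out:
  1.326 phi_1 + 0.524 phi_2 = 0.524
  0.524 phi_1 + 1.326 phi_2 = -0.1577
Solve by Cramer's rule:
  det = gamma(0)^2 - gamma(1)^2 = (1.326)^2 - (0.524)^2 = 1.758276 - 0.274576 = 1.4837
  phi_hat_1 = [gamma(1) gamma(0) - gamma(1) gamma(2)] / det = [(0.524)(1.326) - (0.524)(-0.1577)] / 1.4837 = 0.7774588 / 1.4837 = 0.524
  phi_hat_2 = [gamma(0) gamma(2) - gamma(1)^2] / det = [(1.326)(-0.1577) - (0.524)^2] / 1.4837 = -0.4836862 / 1.4837 = -0.326
So phi_hat = [0.5240, -0.3260].
Therefore phi_hat_2 = -0.3260.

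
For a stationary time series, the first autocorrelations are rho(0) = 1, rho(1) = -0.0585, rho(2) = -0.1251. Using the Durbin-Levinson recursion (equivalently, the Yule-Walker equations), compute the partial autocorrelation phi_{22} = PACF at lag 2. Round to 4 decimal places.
\phi_{22} = -0.1290

The PACF at lag k is phi_{kk}, the last component of the solution
to the Yule-Walker system G_k phi = r_k where
  (G_k)_{ij} = rho(|i - j|), (r_k)_i = rho(i), i,j = 1..k.
Equivalently, Durbin-Levinson gives phi_{kk} iteratively:
  phi_{11} = rho(1)
  phi_{kk} = [rho(k) - sum_{j=1..k-1} phi_{k-1,j} rho(k-j)]
            / [1 - sum_{j=1..k-1} phi_{k-1,j} rho(j)],
  phi_{k,j} = phi_{k-1,j} - phi_{kk} phi_{k-1,k-j},  j = 1..k-1.
Step k = 1:
  phi_11 = rho(1) = -0.0585.
Step k = 2:
  phi_22 = [rho(2) - phi_11 rho(1)] / [1 - phi_11 rho(1)] = [-0.1251 - (-0.0585)(-0.0585)] / [1 - (-0.0585)(-0.0585)]
         = -0.12852225 / 0.99657775 = -0.129.
Therefore phi_{22} = -0.1290.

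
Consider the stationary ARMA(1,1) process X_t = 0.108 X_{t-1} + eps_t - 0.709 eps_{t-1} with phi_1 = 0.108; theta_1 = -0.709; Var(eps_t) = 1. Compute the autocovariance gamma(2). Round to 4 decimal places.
\gamma(2) = -0.0606

Multiply the model equation by X_{t-k} and take expectations. With theta_0 = psi_0 = 1 and psi_j the MA(infinity) weights, this gives
  gamma(k) - sum_i phi_i gamma(k-i) = c_k,
  c_k = sigma^2 * sum_{j=k..q} theta_j psi_{j-k}   (c_k = 0 for k > q),
using gamma(-m) = gamma(m).
psi-weights needed (psi_j = theta_j + sum_i phi_i psi_{j-i}):
  psi_1 = theta_1 + phi_1 = -0.709 + (0.108) = -0.601
Right-hand sides:
  c_0 = sigma^2 (1 + theta_1 psi_1) = 1 * (1 + (-0.709)(-0.601)) = 1 * 1.426109 = 1.426109
  c_1 = sigma^2 theta_1 = 1 * (-0.709) = -0.709
  c_2 = 0
Equations for k = 0 and k = 1 (AR order 1):
  gamma(0) = phi_1 gamma(1) + c_0
  gamma(1) = phi_1 gamma(0) + c_1
Substituting the second into the first: gamma(0) (1 - phi_1^2) = c_0 + phi_1 c_1, so
  gamma(0) = (c_0 + phi_1 c_1) / (1 - phi_1^2) = (1.426109 + (0.108)(-0.709)) / (1 - (0.108)^2) = 1.349537 / 0.988336 = 1.365464.
  gamma(1) = phi_1 gamma(0) + c_1 = (0.108)(1.365464) + (-0.709) = -0.56153.
For k = 2 (> q): gamma(2) = phi_1 gamma(1) = (0.108)(-0.56153) = -0.060645.
Therefore gamma(2) = -0.0606 (to 4 decimal places).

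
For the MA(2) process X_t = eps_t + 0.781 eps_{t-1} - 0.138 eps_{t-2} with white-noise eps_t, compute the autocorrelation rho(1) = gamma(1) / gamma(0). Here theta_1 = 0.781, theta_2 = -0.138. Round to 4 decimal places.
\rho(1) = 0.4133

For an MA(q) process with theta_0 = 1, the autocovariance is
  gamma(k) = sigma^2 * sum_{i=0..q-k} theta_i * theta_{i+k},
and rho(k) = gamma(k) / gamma(0). Sigma^2 cancels.
  numerator   = (1)*(0.781) + (0.781)*(-0.138) = 0.673222.
  denominator = (1)^2 + (0.781)^2 + (-0.138)^2 = 1.629005.
  rho(1) = 0.673222 / 1.629005 = 0.4133.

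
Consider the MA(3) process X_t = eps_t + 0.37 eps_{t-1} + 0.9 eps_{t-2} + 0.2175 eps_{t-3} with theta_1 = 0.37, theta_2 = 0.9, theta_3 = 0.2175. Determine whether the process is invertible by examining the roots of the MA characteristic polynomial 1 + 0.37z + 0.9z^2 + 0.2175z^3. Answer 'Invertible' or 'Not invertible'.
\text{Invertible}

The MA(q) characteristic polynomial is P(z) = 1 + 0.37z + 0.9z^2 + 0.2175z^3.
Invertibility requires all roots to lie outside the unit circle, i.e. |z| > 1 for every root.
Degree 3: look for a simple real root z0 first, then factor out (1 - z/z0) and solve the remaining quadratic.
Testing z0 = -4: P(-4) = 1 + (0.37)(-4) + (0.9)(-4)^2 + (0.2175)(-4)^3
  = 1 + (-1.48) + (14.4) + (-13.92) = 0.  So z_0 = -4 is a root, |z_0| = 4.
Divide out the factor (1 + 0.25 z) = (1 - z/z0) (since 1/z0 = -0.25):
  P(z) = (1 + 0.25 z)(1 + (0.12) z + (0.87) z^2)
  [check: z-coef 0.12 - (-0.25) = 0.37; z^2-coef 0.87 - (-0.25)(0.12) = 0.9; z^3-coef -(-0.25)(0.87) = 0.2175.]
Remaining roots from the quadratic factor 1 + (0.12) z + (0.87) z^2:
  Set 1 + (0.12) z + (0.87) z^2 = 0, i.e. a z^2 + b z + c = 0 with a = 0.87, b = 0.12, c = 1.
  Discriminant D = b^2 - 4ac = (0.12)^2 - 4*(0.87)*1 = 0.0144 - (3.48) = -3.4656.
  D < 0, so the roots are the complex-conjugate pair z = (-b +/- i sqrt(-D)) / (2a) = -0.069 +/- 1.0699i.
  For a conjugate pair |z|^2 = z * conj(z) = (product of roots) = c/a = 1/(0.87) = 1.149425, so |z| = sqrt(1.149425) = 1.0721 for both roots.
Moduli of all roots: 4.0000, 1.0721, 1.0721.
All moduli strictly greater than 1? Yes.
Verdict: Invertible.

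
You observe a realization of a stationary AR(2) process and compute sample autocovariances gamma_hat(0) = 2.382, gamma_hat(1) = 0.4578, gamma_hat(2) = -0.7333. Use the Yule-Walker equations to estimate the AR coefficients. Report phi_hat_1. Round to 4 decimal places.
\hat\phi_{1} = 0.2610

The Yule-Walker equations for an AR(p) process read, in matrix form,
  Gamma_p phi = r_p,   with   (Gamma_p)_{ij} = gamma(|i - j|),
                       (r_p)_i = gamma(i),   i,j = 1..p.
Substitute the sample gammas (Toeplitz matrix and right-hand side of size 2):
  Gamma_p = [[2.382, 0.4578], [0.4578, 2.382]]
  r_p     = [0.4578, -0.7333]
Written out:
  2.382 phi_1 + 0.4578 phi_2 = 0.4578
  0.4578 phi_1 + 2.382 phi_2 = -0.7333
Solve by Cramer's rule:
  det = gamma(0)^2 - gamma(1)^2 = (2.382)^2 - (0.4578)^2 = 5.673924 - 0.20958084 = 5.46434316
  phi_hat_1 = [gamma(1) gamma(0) - gamma(1) gamma(2)] / det = [(0.4578)(2.382) - (0.4578)(-0.7333)] / 5.46434316 = 1.42618434 / 5.46434316 = 0.261
  phi_hat_2 = [gamma(0) gamma(2) - gamma(1)^2] / det = [(2.382)(-0.7333) - (0.4578)^2] / 5.46434316 = -1.95630144 / 5.46434316 = -0.358
So phi_hat = [0.2610, -0.3580].
Therefore phi_hat_1 = 0.2610.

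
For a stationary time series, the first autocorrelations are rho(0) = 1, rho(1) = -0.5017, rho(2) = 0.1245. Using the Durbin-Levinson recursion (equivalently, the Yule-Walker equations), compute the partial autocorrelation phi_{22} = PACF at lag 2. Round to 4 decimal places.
\phi_{22} = -0.1700

The PACF at lag k is phi_{kk}, the last component of the solution
to the Yule-Walker system G_k phi = r_k where
  (G_k)_{ij} = rho(|i - j|), (r_k)_i = rho(i), i,j = 1..k.
Equivalently, Durbin-Levinson gives phi_{kk} iteratively:
  phi_{11} = rho(1)
  phi_{kk} = [rho(k) - sum_{j=1..k-1} phi_{k-1,j} rho(k-j)]
            / [1 - sum_{j=1..k-1} phi_{k-1,j} rho(j)],
  phi_{k,j} = phi_{k-1,j} - phi_{kk} phi_{k-1,k-j},  j = 1..k-1.
Step k = 1:
  phi_11 = rho(1) = -0.5017.
Step k = 2:
  phi_22 = [rho(2) - phi_11 rho(1)] / [1 - phi_11 rho(1)] = [0.1245 - (-0.5017)(-0.5017)] / [1 - (-0.5017)(-0.5017)]
         = -0.12720289 / 0.74829711 = -0.17.
Therefore phi_{22} = -0.1700.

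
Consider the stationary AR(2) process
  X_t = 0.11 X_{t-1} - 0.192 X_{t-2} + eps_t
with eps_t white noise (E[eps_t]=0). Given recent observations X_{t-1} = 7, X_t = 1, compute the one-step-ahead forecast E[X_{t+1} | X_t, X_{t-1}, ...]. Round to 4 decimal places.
E[X_{t+1} \mid \mathcal F_t] = -1.2340

For an AR(p) model X_t = c + sum_i phi_i X_{t-i} + eps_t, the
one-step-ahead conditional mean is
  E[X_{t+1} | X_t, ...] = c + sum_i phi_i X_{t+1-i}.
Substitute known values:
  E[X_{t+1} | ...] = (0.11) * (1) + (-0.192) * (7)
                   = -1.2340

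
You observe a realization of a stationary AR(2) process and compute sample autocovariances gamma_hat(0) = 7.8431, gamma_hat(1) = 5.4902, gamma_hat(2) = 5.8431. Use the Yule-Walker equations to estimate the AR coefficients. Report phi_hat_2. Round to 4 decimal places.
\hat\phi_{2} = 0.5000

The Yule-Walker equations for an AR(p) process read, in matrix form,
  Gamma_p phi = r_p,   with   (Gamma_p)_{ij} = gamma(|i - j|),
                       (r_p)_i = gamma(i),   i,j = 1..p.
Substitute the sample gammas (Toeplitz matrix and right-hand side of size 2):
  Gamma_p = [[7.8431, 5.4902], [5.4902, 7.8431]]
  r_p     = [5.4902, 5.8431]
Written out:
  7.8431 phi_1 + 5.4902 phi_2 = 5.4902
  5.4902 phi_1 + 7.8431 phi_2 = 5.8431
Solve by Cramer's rule:
  det = gamma(0)^2 - gamma(1)^2 = (7.8431)^2 - (5.4902)^2 = 61.51421761 - 30.14229604 = 31.37192157
  phi_hat_1 = [gamma(1) gamma(0) - gamma(1) gamma(2)] / det = [(5.4902)(7.8431) - (5.4902)(5.8431)] / 31.37192157 = 10.9804 / 31.37192157 = 0.35
  phi_hat_2 = [gamma(0) gamma(2) - gamma(1)^2] / det = [(7.8431)(5.8431) - (5.4902)^2] / 31.37192157 = 15.68572157 / 31.37192157 = 0.5
So phi_hat = [0.3500, 0.5000].
Therefore phi_hat_2 = 0.5000.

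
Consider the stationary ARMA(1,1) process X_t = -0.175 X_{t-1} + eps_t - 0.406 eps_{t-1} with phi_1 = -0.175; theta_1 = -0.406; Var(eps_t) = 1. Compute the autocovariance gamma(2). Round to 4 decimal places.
\gamma(2) = 0.1123

Multiply the model equation by X_{t-k} and take expectations. With theta_0 = psi_0 = 1 and psi_j the MA(infinity) weights, this gives
  gamma(k) - sum_i phi_i gamma(k-i) = c_k,
  c_k = sigma^2 * sum_{j=k..q} theta_j psi_{j-k}   (c_k = 0 for k > q),
using gamma(-m) = gamma(m).
psi-weights needed (psi_j = theta_j + sum_i phi_i psi_{j-i}):
  psi_1 = theta_1 + phi_1 = -0.406 + (-0.175) = -0.581
Right-hand sides:
  c_0 = sigma^2 (1 + theta_1 psi_1) = 1 * (1 + (-0.406)(-0.581)) = 1 * 1.235886 = 1.235886
  c_1 = sigma^2 theta_1 = 1 * (-0.406) = -0.406
  c_2 = 0
Equations for k = 0 and k = 1 (AR order 1):
  gamma(0) = phi_1 gamma(1) + c_0
  gamma(1) = phi_1 gamma(0) + c_1
Substituting the second into the first: gamma(0) (1 - phi_1^2) = c_0 + phi_1 c_1, so
  gamma(0) = (c_0 + phi_1 c_1) / (1 - phi_1^2) = (1.235886 + (-0.175)(-0.406)) / (1 - (-0.175)^2) = 1.306936 / 0.969375 = 1.348225.
  gamma(1) = phi_1 gamma(0) + c_1 = (-0.175)(1.348225) + (-0.406) = -0.641939.
For k = 2 (> q): gamma(2) = phi_1 gamma(1) = (-0.175)(-0.641939) = 0.112339.
Therefore gamma(2) = 0.1123 (to 4 decimal places).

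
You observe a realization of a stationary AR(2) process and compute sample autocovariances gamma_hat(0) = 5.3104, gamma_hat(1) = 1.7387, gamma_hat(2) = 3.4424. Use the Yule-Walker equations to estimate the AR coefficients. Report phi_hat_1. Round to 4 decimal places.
\hat\phi_{1} = 0.1290

The Yule-Walker equations for an AR(p) process read, in matrix form,
  Gamma_p phi = r_p,   with   (Gamma_p)_{ij} = gamma(|i - j|),
                       (r_p)_i = gamma(i),   i,j = 1..p.
Substitute the sample gammas (Toeplitz matrix and right-hand side of size 2):
  Gamma_p = [[5.3104, 1.7387], [1.7387, 5.3104]]
  r_p     = [1.7387, 3.4424]
Written out:
  5.3104 phi_1 + 1.7387 phi_2 = 1.7387
  1.7387 phi_1 + 5.3104 phi_2 = 3.4424
Solve by Cramer's rule:
  det = gamma(0)^2 - gamma(1)^2 = (5.3104)^2 - (1.7387)^2 = 28.20034816 - 3.02307769 = 25.17727047
  phi_hat_1 = [gamma(1) gamma(0) - gamma(1) gamma(2)] / det = [(1.7387)(5.3104) - (1.7387)(3.4424)] / 25.17727047 = 3.2478916 / 25.17727047 = 0.129
  phi_hat_2 = [gamma(0) gamma(2) - gamma(1)^2] / det = [(5.3104)(3.4424) - (1.7387)^2] / 25.17727047 = 15.25744327 / 25.17727047 = 0.606
So phi_hat = [0.1290, 0.6060].
Therefore phi_hat_1 = 0.1290.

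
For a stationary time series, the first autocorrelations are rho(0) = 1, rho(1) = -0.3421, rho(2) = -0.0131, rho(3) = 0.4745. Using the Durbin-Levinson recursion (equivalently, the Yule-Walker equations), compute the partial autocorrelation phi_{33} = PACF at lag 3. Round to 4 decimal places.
\phi_{33} = 0.4850

The PACF at lag k is phi_{kk}, the last component of the solution
to the Yule-Walker system G_k phi = r_k where
  (G_k)_{ij} = rho(|i - j|), (r_k)_i = rho(i), i,j = 1..k.
Equivalently, Durbin-Levinson gives phi_{kk} iteratively:
  phi_{11} = rho(1)
  phi_{kk} = [rho(k) - sum_{j=1..k-1} phi_{k-1,j} rho(k-j)]
            / [1 - sum_{j=1..k-1} phi_{k-1,j} rho(j)],
  phi_{k,j} = phi_{k-1,j} - phi_{kk} phi_{k-1,k-j},  j = 1..k-1.
Step k = 1:
  phi_11 = rho(1) = -0.3421.
Step k = 2:
  phi_22 = [rho(2) - phi_11 rho(1)] / [1 - phi_11 rho(1)] = [-0.0131 - (-0.3421)(-0.3421)] / [1 - (-0.3421)(-0.3421)]
         = -0.13013241 / 0.88296759 = -0.147381.
  Update: phi_21 = phi_11 - phi_22 phi_11 = -0.3421 - (-0.147381)(-0.3421) = -0.392519.
Step k = 3:
  phi_33 = [rho(3) - phi_21 rho(2) - phi_22 rho(1)] / [1 - phi_21 rho(1) - phi_22 rho(2)]
    numerator   = 0.4745 - (-0.392519)(-0.0131) - (-0.147381)(-0.3421) = 0.41893905
    denominator = 1 - (-0.392519)(-0.3421) - (-0.147381)(-0.0131) = 0.86378858
  phi_33 = 0.41893905 / 0.86378858 = 0.485.
Therefore phi_{33} = 0.4850.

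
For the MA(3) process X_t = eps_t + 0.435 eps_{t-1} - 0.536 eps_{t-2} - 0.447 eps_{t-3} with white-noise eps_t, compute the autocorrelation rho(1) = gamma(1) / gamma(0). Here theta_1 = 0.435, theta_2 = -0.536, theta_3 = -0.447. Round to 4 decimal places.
\rho(1) = 0.2633

For an MA(q) process with theta_0 = 1, the autocovariance is
  gamma(k) = sigma^2 * sum_{i=0..q-k} theta_i * theta_{i+k},
and rho(k) = gamma(k) / gamma(0). Sigma^2 cancels.
  numerator   = (1)*(0.435) + (0.435)*(-0.536) + (-0.536)*(-0.447) = 0.441432.
  denominator = (1)^2 + (0.435)^2 + (-0.536)^2 + (-0.447)^2 = 1.67633.
  rho(1) = 0.441432 / 1.67633 = 0.2633.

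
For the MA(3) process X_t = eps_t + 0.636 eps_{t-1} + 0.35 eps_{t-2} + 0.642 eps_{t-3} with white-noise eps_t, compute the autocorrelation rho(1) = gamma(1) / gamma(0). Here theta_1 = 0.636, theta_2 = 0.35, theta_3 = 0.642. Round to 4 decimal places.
\rho(1) = 0.5586

For an MA(q) process with theta_0 = 1, the autocovariance is
  gamma(k) = sigma^2 * sum_{i=0..q-k} theta_i * theta_{i+k},
and rho(k) = gamma(k) / gamma(0). Sigma^2 cancels.
  numerator   = (1)*(0.636) + (0.636)*(0.35) + (0.35)*(0.642) = 1.0833.
  denominator = (1)^2 + (0.636)^2 + (0.35)^2 + (0.642)^2 = 1.93916.
  rho(1) = 1.0833 / 1.93916 = 0.5586.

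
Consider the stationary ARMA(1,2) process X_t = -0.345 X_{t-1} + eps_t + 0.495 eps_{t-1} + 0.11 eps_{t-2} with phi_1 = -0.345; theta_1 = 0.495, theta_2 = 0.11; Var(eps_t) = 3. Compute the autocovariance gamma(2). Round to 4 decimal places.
\gamma(2) = 0.1671

Multiply the model equation by X_{t-k} and take expectations. With theta_0 = psi_0 = 1 and psi_j the MA(infinity) weights, this gives
  gamma(k) - sum_i phi_i gamma(k-i) = c_k,
  c_k = sigma^2 * sum_{j=k..q} theta_j psi_{j-k}   (c_k = 0 for k > q),
using gamma(-m) = gamma(m).
psi-weights needed (psi_j = theta_j + sum_i phi_i psi_{j-i}):
  psi_1 = theta_1 + phi_1 = 0.495 + (-0.345) = 0.15
  psi_2 = theta_2 + phi_1 psi_1 = 0.11 + (-0.345)(0.15) = 0.05825
Right-hand sides:
  c_0 = sigma^2 (1 + theta_1 psi_1 + theta_2 psi_2) = 3 * (1 + (0.495)(0.15) + (0.11)(0.05825)) = 3 * 1.080657 = 3.241973
  c_1 = sigma^2 (theta_1 + theta_2 psi_1) = 3 * (0.495 + (0.11)(0.15)) = 1.5345
  c_2 = sigma^2 theta_2 = 3 * (0.11) = 0.33
Equations for k = 0 and k = 1 (AR order 1):
  gamma(0) = phi_1 gamma(1) + c_0
  gamma(1) = phi_1 gamma(0) + c_1
Substituting the second into the first: gamma(0) (1 - phi_1^2) = c_0 + phi_1 c_1, so
  gamma(0) = (c_0 + phi_1 c_1) / (1 - phi_1^2) = (3.241973 + (-0.345)(1.5345)) / (1 - (-0.345)^2) = 2.71257 / 0.880975 = 3.079054.
  gamma(1) = phi_1 gamma(0) + c_1 = (-0.345)(3.079054) + (1.5345) = 0.472226.
For k = 2: gamma(2) = phi_1 gamma(1) + c_2
  = (-0.345)(0.472226) + (0.33) = 0.167082.
Therefore gamma(2) = 0.1671 (to 4 decimal places).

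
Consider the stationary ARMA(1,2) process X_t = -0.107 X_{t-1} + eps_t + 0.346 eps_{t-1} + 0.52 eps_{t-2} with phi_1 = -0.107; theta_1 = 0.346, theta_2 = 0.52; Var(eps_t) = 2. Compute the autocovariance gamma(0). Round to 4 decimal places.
\gamma(0) = 2.6088

Multiply the model equation by X_{t-k} and take expectations. With theta_0 = psi_0 = 1 and psi_j the MA(infinity) weights, this gives
  gamma(k) - sum_i phi_i gamma(k-i) = c_k,
  c_k = sigma^2 * sum_{j=k..q} theta_j psi_{j-k}   (c_k = 0 for k > q),
using gamma(-m) = gamma(m).
psi-weights needed (psi_j = theta_j + sum_i phi_i psi_{j-i}):
  psi_1 = theta_1 + phi_1 = 0.346 + (-0.107) = 0.239
  psi_2 = theta_2 + phi_1 psi_1 = 0.52 + (-0.107)(0.239) = 0.494427
Right-hand sides:
  c_0 = sigma^2 (1 + theta_1 psi_1 + theta_2 psi_2) = 2 * (1 + (0.346)(0.239) + (0.52)(0.494427)) = 2 * 1.339796 = 2.679592
  c_1 = sigma^2 (theta_1 + theta_2 psi_1) = 2 * (0.346 + (0.52)(0.239)) = 0.94056
  c_2 = sigma^2 theta_2 = 2 * (0.52) = 1.04
Equations for k = 0 and k = 1 (AR order 1):
  gamma(0) = phi_1 gamma(1) + c_0
  gamma(1) = phi_1 gamma(0) + c_1
Substituting the second into the first: gamma(0) (1 - phi_1^2) = c_0 + phi_1 c_1, so
  gamma(0) = (c_0 + phi_1 c_1) / (1 - phi_1^2) = (2.679592 + (-0.107)(0.94056)) / (1 - (-0.107)^2) = 2.578952 / 0.988551 = 2.608821.
Therefore gamma(0) = 2.6088 (to 4 decimal places).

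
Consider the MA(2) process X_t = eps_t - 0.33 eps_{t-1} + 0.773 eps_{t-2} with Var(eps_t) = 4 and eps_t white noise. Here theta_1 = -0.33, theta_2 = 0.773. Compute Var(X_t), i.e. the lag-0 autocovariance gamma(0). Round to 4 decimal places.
\gamma(0) = 6.8257

For an MA(q) process X_t = eps_t + sum_i theta_i eps_{t-i} with
Var(eps_t) = sigma^2, the variance is
  gamma(0) = sigma^2 * (1 + sum_i theta_i^2).
  sum_i theta_i^2 = (-0.33)^2 + (0.773)^2 = 0.1089 + 0.597529 = 0.706429.
  gamma(0) = 4 * (1 + 0.706429) = 4 * 1.706429 = 6.825716, which rounds to 6.8257.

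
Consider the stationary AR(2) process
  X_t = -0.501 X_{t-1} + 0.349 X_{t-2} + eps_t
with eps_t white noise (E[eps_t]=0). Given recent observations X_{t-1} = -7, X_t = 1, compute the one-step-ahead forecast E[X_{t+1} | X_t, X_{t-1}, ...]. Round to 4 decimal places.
E[X_{t+1} \mid \mathcal F_t] = -2.9440

For an AR(p) model X_t = c + sum_i phi_i X_{t-i} + eps_t, the
one-step-ahead conditional mean is
  E[X_{t+1} | X_t, ...] = c + sum_i phi_i X_{t+1-i}.
Substitute known values:
  E[X_{t+1} | ...] = (-0.501) * (1) + (0.349) * (-7)
                   = -2.9440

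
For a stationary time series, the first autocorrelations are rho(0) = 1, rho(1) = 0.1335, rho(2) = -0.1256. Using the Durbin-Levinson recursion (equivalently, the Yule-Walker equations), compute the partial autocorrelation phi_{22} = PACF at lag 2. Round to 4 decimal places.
\phi_{22} = -0.1460

The PACF at lag k is phi_{kk}, the last component of the solution
to the Yule-Walker system G_k phi = r_k where
  (G_k)_{ij} = rho(|i - j|), (r_k)_i = rho(i), i,j = 1..k.
Equivalently, Durbin-Levinson gives phi_{kk} iteratively:
  phi_{11} = rho(1)
  phi_{kk} = [rho(k) - sum_{j=1..k-1} phi_{k-1,j} rho(k-j)]
            / [1 - sum_{j=1..k-1} phi_{k-1,j} rho(j)],
  phi_{k,j} = phi_{k-1,j} - phi_{kk} phi_{k-1,k-j},  j = 1..k-1.
Step k = 1:
  phi_11 = rho(1) = 0.1335.
Step k = 2:
  phi_22 = [rho(2) - phi_11 rho(1)] / [1 - phi_11 rho(1)] = [-0.1256 - (0.1335)(0.1335)] / [1 - (0.1335)(0.1335)]
         = -0.14342225 / 0.98217775 = -0.146.
Therefore phi_{22} = -0.1460.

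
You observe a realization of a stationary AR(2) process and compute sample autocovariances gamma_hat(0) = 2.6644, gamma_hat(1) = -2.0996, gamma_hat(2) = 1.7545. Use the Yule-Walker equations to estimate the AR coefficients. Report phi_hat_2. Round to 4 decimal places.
\hat\phi_{2} = 0.0990

The Yule-Walker equations for an AR(p) process read, in matrix form,
  Gamma_p phi = r_p,   with   (Gamma_p)_{ij} = gamma(|i - j|),
                       (r_p)_i = gamma(i),   i,j = 1..p.
Substitute the sample gammas (Toeplitz matrix and right-hand side of size 2):
  Gamma_p = [[2.6644, -2.0996], [-2.0996, 2.6644]]
  r_p     = [-2.0996, 1.7545]
Written out:
  2.6644 phi_1 - 2.0996 phi_2 = -2.0996
  -2.0996 phi_1 + 2.6644 phi_2 = 1.7545
Solve by Cramer's rule:
  det = gamma(0)^2 - gamma(1)^2 = (2.6644)^2 - (-2.0996)^2 = 7.09902736 - 4.40832016 = 2.6907072
  phi_hat_1 = [gamma(1) gamma(0) - gamma(1) gamma(2)] / det = [(-2.0996)(2.6644) - (-2.0996)(1.7545)] / 2.6907072 = -1.91042604 / 2.6907072 = -0.71
  phi_hat_2 = [gamma(0) gamma(2) - gamma(1)^2] / det = [(2.6644)(1.7545) - (-2.0996)^2] / 2.6907072 = 0.26636964 / 2.6907072 = 0.099
So phi_hat = [-0.7100, 0.0990].
Therefore phi_hat_2 = 0.0990.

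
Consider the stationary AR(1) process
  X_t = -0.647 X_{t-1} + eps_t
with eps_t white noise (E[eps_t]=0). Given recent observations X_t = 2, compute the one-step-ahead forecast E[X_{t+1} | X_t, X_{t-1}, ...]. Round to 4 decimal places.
E[X_{t+1} \mid \mathcal F_t] = -1.2940

For an AR(p) model X_t = c + sum_i phi_i X_{t-i} + eps_t, the
one-step-ahead conditional mean is
  E[X_{t+1} | X_t, ...] = c + sum_i phi_i X_{t+1-i}.
Substitute known values:
  E[X_{t+1} | ...] = (-0.647) * (2)
                   = -1.2940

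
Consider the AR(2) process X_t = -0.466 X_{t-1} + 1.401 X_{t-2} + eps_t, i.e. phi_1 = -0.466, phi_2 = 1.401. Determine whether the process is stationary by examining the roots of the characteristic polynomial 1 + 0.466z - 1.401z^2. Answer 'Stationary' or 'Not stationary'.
\text{Not stationary}

The AR(p) characteristic polynomial is P(z) = 1 + 0.466z - 1.401z^2.
Stationarity requires all roots to lie outside the unit circle, i.e. |z| > 1 for every root.
Set 1 + (0.466) z + (-1.401) z^2 = 0, i.e. a z^2 + b z + c = 0 with a = -1.401, b = 0.466, c = 1.
Discriminant D = b^2 - 4ac = (0.466)^2 - 4*(-1.401)*1 = 0.217156 - (-5.604) = 5.821156.
D >= 0, so the roots are real: z = (-b +/- sqrt(D)) / (2a) = (-0.466 +/- 2.412707) / (-2.802).
  z_1 = (-0.466 + 2.412707) / (-2.802) = -0.6948,   |z_1| = 0.6948.
  z_2 = (-0.466 - 2.412707) / (-2.802) = 1.0274,   |z_2| = 1.0274.
Moduli of all roots: 0.6948, 1.0274.
All moduli strictly greater than 1? No.
Verdict: Not stationary.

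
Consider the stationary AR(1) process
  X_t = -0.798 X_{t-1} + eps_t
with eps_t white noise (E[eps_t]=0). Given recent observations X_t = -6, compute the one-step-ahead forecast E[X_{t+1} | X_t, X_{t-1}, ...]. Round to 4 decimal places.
E[X_{t+1} \mid \mathcal F_t] = 4.7880

For an AR(p) model X_t = c + sum_i phi_i X_{t-i} + eps_t, the
one-step-ahead conditional mean is
  E[X_{t+1} | X_t, ...] = c + sum_i phi_i X_{t+1-i}.
Substitute known values:
  E[X_{t+1} | ...] = (-0.798) * (-6)
                   = 4.7880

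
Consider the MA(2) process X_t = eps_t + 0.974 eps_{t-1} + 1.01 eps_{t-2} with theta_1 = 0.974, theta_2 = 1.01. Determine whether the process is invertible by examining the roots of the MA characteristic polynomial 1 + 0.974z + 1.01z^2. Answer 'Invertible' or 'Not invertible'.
\text{Not invertible}

The MA(q) characteristic polynomial is P(z) = 1 + 0.974z + 1.01z^2.
Invertibility requires all roots to lie outside the unit circle, i.e. |z| > 1 for every root.
Set 1 + (0.974) z + (1.01) z^2 = 0, i.e. a z^2 + b z + c = 0 with a = 1.01, b = 0.974, c = 1.
Discriminant D = b^2 - 4ac = (0.974)^2 - 4*(1.01)*1 = 0.948676 - (4.04) = -3.091324.
D < 0, so the roots are the complex-conjugate pair z = (-b +/- i sqrt(-D)) / (2a) = -0.4822 +/- 0.8704i.
For a conjugate pair |z|^2 = z * conj(z) = (product of roots) = c/a = 1/(1.01) = 0.990099, so |z| = sqrt(0.990099) = 0.995 for both roots.
Moduli of all roots: 0.9950, 0.9950.
All moduli strictly greater than 1? No.
Verdict: Not invertible.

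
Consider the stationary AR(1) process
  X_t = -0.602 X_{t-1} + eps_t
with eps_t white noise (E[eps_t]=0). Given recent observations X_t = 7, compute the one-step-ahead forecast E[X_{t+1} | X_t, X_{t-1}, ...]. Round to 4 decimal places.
E[X_{t+1} \mid \mathcal F_t] = -4.2140

For an AR(p) model X_t = c + sum_i phi_i X_{t-i} + eps_t, the
one-step-ahead conditional mean is
  E[X_{t+1} | X_t, ...] = c + sum_i phi_i X_{t+1-i}.
Substitute known values:
  E[X_{t+1} | ...] = (-0.602) * (7)
                   = -4.2140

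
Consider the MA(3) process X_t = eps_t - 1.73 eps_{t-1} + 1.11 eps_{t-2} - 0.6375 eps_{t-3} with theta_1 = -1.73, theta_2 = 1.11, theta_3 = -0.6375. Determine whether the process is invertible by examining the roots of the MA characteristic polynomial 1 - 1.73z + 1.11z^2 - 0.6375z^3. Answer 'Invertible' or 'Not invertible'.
\text{Not invertible}

The MA(q) characteristic polynomial is P(z) = 1 - 1.73z + 1.11z^2 - 0.6375z^3.
Invertibility requires all roots to lie outside the unit circle, i.e. |z| > 1 for every root.
Degree 3: look for a simple real root z0 first, then factor out (1 - z/z0) and solve the remaining quadratic.
Testing z0 = 0.8: P(0.8) = 1 + (-1.73)(0.8) + (1.11)(0.8)^2 + (-0.6375)(0.8)^3
  = 1 + (-1.384) + (0.7104) + (-0.3264) = 0.  So z_0 = 0.8 is a root, |z_0| = 0.8.
Divide out the factor (1 - 1.25 z) = (1 - z/z0) (since 1/z0 = 1.25):
  P(z) = (1 - 1.25 z)(1 + (-0.48) z + (0.51) z^2)
  [check: z-coef -0.48 - (1.25) = -1.73; z^2-coef 0.51 - (1.25)(-0.48) = 1.11; z^3-coef -(1.25)(0.51) = -0.6375.]
Remaining roots from the quadratic factor 1 + (-0.48) z + (0.51) z^2:
  Set 1 + (-0.48) z + (0.51) z^2 = 0, i.e. a z^2 + b z + c = 0 with a = 0.51, b = -0.48, c = 1.
  Discriminant D = b^2 - 4ac = (-0.48)^2 - 4*(0.51)*1 = 0.2304 - (2.04) = -1.8096.
  D < 0, so the roots are the complex-conjugate pair z = (-b +/- i sqrt(-D)) / (2a) = 0.4706 +/- 1.3188i.
  For a conjugate pair |z|^2 = z * conj(z) = (product of roots) = c/a = 1/(0.51) = 1.960784, so |z| = sqrt(1.960784) = 1.4003 for both roots.
Moduli of all roots: 0.8000, 1.4003, 1.4003.
All moduli strictly greater than 1? No.
Verdict: Not invertible.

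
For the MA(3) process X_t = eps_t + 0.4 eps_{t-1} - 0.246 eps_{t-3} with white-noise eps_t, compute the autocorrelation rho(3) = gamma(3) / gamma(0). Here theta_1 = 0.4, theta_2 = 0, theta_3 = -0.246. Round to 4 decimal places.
\rho(3) = -0.2016

For an MA(q) process with theta_0 = 1, the autocovariance is
  gamma(k) = sigma^2 * sum_{i=0..q-k} theta_i * theta_{i+k},
and rho(k) = gamma(k) / gamma(0). Sigma^2 cancels.
  numerator   = (1)*(-0.246) = -0.246.
  denominator = (1)^2 + (0.4)^2 + (0)^2 + (-0.246)^2 = 1.220516.
  rho(3) = -0.246 / 1.220516 = -0.2016.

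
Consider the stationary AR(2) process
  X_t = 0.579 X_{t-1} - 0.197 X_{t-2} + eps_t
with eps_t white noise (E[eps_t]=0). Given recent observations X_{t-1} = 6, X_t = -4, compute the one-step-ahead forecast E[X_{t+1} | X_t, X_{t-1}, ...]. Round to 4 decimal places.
E[X_{t+1} \mid \mathcal F_t] = -3.4980

For an AR(p) model X_t = c + sum_i phi_i X_{t-i} + eps_t, the
one-step-ahead conditional mean is
  E[X_{t+1} | X_t, ...] = c + sum_i phi_i X_{t+1-i}.
Substitute known values:
  E[X_{t+1} | ...] = (0.579) * (-4) + (-0.197) * (6)
                   = -3.4980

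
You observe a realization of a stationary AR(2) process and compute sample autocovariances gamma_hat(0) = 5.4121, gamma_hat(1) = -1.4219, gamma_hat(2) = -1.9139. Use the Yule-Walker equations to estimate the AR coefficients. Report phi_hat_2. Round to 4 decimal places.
\hat\phi_{2} = -0.4540

The Yule-Walker equations for an AR(p) process read, in matrix form,
  Gamma_p phi = r_p,   with   (Gamma_p)_{ij} = gamma(|i - j|),
                       (r_p)_i = gamma(i),   i,j = 1..p.
Substitute the sample gammas (Toeplitz matrix and right-hand side of size 2):
  Gamma_p = [[5.4121, -1.4219], [-1.4219, 5.4121]]
  r_p     = [-1.4219, -1.9139]
Written out:
  5.4121 phi_1 - 1.4219 phi_2 = -1.4219
  -1.4219 phi_1 + 5.4121 phi_2 = -1.9139
Solve by Cramer's rule:
  det = gamma(0)^2 - gamma(1)^2 = (5.4121)^2 - (-1.4219)^2 = 29.29082641 - 2.02179961 = 27.2690268
  phi_hat_1 = [gamma(1) gamma(0) - gamma(1) gamma(2)] / det = [(-1.4219)(5.4121) - (-1.4219)(-1.9139)] / 27.2690268 = -10.4168394 / 27.2690268 = -0.382
  phi_hat_2 = [gamma(0) gamma(2) - gamma(1)^2] / det = [(5.4121)(-1.9139) - (-1.4219)^2] / 27.2690268 = -12.3800178 / 27.2690268 = -0.454
So phi_hat = [-0.3820, -0.4540].
Therefore phi_hat_2 = -0.4540.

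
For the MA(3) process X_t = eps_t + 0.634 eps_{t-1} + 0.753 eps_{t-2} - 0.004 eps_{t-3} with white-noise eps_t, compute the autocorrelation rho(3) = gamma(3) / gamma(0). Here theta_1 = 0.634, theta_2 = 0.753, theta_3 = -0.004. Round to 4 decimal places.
\rho(3) = -0.0020

For an MA(q) process with theta_0 = 1, the autocovariance is
  gamma(k) = sigma^2 * sum_{i=0..q-k} theta_i * theta_{i+k},
and rho(k) = gamma(k) / gamma(0). Sigma^2 cancels.
  numerator   = (1)*(-0.004) = -0.004.
  denominator = (1)^2 + (0.634)^2 + (0.753)^2 + (-0.004)^2 = 1.968981.
  rho(3) = -0.004 / 1.968981 = -0.0020.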